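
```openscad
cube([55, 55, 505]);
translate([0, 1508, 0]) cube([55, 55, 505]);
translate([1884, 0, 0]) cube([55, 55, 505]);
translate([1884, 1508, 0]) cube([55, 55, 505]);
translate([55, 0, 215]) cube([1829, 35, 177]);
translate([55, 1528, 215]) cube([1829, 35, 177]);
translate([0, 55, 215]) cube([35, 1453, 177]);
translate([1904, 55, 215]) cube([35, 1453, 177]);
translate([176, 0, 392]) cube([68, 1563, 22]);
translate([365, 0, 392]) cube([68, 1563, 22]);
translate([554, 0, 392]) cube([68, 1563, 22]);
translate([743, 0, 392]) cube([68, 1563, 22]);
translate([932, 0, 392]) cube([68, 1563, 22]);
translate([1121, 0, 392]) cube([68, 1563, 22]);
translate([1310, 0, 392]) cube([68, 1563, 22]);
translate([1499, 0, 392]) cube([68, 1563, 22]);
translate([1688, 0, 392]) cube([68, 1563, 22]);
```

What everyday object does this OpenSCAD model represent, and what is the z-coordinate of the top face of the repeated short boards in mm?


A bed frame. The slat-top height is 414 mm.

Four posts, four rails, and a row of slats — a bed frame. Slats sit on the rails at z = 215 + 177 = 392; with slat thickness 22, the top is 414 mm.


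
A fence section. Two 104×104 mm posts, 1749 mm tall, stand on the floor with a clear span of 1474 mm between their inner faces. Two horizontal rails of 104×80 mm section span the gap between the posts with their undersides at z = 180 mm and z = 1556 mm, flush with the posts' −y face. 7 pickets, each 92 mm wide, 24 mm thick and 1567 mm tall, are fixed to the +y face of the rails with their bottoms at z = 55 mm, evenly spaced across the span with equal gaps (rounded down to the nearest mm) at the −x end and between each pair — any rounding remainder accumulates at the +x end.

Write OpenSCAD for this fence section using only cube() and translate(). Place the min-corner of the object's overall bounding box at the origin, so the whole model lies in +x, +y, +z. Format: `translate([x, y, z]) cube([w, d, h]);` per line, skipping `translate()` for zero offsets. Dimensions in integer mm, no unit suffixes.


cube([104, 104, 1749]);
translate([1578, 0, 0]) cube([104, 104, 1749]);
translate([104, 0, 180]) cube([1474, 104, 80]);
translate([104, 0, 1556]) cube([1474, 104, 80]);
translate([207, 104, 55]) cube([92, 24, 1567]);
translate([402, 104, 55]) cube([92, 24, 1567]);
translate([597, 104, 55]) cube([92, 24, 1567]);
translate([792, 104, 55]) cube([92, 24, 1567]);
translate([987, 104, 55]) cube([92, 24, 1567]);
translate([1182, 104, 55]) cube([92, 24, 1567]);
translate([1377, 104, 55]) cube([92, 24, 1567]);


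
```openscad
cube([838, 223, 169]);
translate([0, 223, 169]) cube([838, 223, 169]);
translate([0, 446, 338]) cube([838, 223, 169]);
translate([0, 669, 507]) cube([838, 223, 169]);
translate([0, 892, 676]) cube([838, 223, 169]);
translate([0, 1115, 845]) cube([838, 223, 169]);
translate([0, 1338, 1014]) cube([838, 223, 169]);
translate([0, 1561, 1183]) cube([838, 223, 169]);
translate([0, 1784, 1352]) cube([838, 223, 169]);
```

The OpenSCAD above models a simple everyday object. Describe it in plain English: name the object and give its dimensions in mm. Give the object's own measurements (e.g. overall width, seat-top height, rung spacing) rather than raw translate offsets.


A straight staircase of 9 solid steps. Each step is 838 mm wide (x), 223 mm deep (y, the going) and 169 mm tall (the rise). The first step rests on the floor; each subsequent step sits one going further in +y and one rise higher in +z, directly behind and above the previous step with no overlap.


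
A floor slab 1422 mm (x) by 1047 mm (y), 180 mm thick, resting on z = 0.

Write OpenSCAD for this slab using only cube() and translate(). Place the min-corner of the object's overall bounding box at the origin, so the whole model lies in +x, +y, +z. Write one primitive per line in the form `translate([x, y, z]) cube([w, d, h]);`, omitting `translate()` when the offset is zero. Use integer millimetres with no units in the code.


cube([1422, 1047, 180]);


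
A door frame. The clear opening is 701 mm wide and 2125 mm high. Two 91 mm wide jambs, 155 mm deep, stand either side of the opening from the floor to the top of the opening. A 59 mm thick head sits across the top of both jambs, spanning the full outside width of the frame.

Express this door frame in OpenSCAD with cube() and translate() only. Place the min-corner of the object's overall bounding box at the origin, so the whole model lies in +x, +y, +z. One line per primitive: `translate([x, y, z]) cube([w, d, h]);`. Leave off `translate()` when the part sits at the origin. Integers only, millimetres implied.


cube([91, 155, 2125]);
translate([792, 0, 0]) cube([91, 155, 2125]);
translate([0, 0, 2125]) cube([883, 155, 59]);


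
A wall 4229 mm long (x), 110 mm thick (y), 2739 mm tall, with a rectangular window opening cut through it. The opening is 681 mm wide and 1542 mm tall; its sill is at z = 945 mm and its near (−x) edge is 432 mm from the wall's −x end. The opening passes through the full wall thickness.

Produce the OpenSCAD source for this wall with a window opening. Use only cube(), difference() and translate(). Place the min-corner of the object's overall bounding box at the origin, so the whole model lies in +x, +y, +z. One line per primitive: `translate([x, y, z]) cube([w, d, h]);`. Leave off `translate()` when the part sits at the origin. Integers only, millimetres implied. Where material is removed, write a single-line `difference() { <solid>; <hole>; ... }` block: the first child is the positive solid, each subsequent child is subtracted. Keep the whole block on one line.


difference() { cube([4229, 110, 2739]); translate([432, 0, 945]) cube([681, 110, 1542]); }


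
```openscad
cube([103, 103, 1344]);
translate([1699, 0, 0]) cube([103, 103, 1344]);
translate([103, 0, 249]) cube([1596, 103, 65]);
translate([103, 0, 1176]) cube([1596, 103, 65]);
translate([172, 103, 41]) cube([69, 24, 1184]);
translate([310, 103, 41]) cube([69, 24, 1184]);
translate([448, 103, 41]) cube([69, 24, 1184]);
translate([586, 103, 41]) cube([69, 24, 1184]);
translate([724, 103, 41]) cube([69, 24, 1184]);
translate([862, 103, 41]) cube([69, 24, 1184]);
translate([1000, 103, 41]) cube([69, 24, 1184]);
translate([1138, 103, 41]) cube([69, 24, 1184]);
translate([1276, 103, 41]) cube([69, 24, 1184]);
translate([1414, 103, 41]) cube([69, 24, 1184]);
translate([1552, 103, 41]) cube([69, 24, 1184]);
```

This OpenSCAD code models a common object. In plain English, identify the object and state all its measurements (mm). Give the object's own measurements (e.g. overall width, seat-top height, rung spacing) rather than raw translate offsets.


A fence section. Two 103×103 mm posts, 1344 mm tall, stand on the floor with a clear span of 1596 mm between their inner faces. Two horizontal rails of 103×65 mm section span the gap between the posts with their undersides at z = 249 mm and z = 1176 mm, flush with the posts' −y face. 11 pickets, each 69 mm wide, 24 mm thick and 1184 mm tall, are fixed to the +y face of the rails with their bottoms at z = 41 mm, spaced across the span with a 69 mm gap after the −x post and between neighbouring pickets, with 78 mm left before the +x post.


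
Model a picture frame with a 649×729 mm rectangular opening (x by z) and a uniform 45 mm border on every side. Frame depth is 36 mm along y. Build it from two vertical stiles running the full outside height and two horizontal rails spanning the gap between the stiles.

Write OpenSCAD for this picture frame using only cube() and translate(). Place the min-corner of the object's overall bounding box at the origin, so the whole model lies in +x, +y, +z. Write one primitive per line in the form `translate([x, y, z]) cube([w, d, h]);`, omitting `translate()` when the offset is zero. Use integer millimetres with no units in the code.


cube([45, 36, 819]);
translate([694, 0, 0]) cube([45, 36, 819]);
translate([45, 0, 0]) cube([649, 36, 45]);
translate([45, 0, 774]) cube([649, 36, 45]);


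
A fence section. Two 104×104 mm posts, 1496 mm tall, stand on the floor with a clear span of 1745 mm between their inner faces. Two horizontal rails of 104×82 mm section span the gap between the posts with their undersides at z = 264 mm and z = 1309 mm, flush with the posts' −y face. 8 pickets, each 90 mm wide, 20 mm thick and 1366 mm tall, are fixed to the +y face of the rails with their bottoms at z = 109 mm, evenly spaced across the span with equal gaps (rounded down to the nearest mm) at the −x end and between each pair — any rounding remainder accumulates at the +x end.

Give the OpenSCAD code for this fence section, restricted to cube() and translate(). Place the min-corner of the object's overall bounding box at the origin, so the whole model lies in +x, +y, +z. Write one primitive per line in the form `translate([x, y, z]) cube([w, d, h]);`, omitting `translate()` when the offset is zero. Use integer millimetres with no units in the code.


cube([104, 104, 1496]);
translate([1849, 0, 0]) cube([104, 104, 1496]);
translate([104, 0, 264]) cube([1745, 104, 82]);
translate([104, 0, 1309]) cube([1745, 104, 82]);
translate([217, 104, 109]) cube([90, 20, 1366]);
translate([420, 104, 109]) cube([90, 20, 1366]);
translate([623, 104, 109]) cube([90, 20, 1366]);
translate([826, 104, 109]) cube([90, 20, 1366]);
translate([1029, 104, 109]) cube([90, 20, 1366]);
translate([1232, 104, 109]) cube([90, 20, 1366]);
translate([1435, 104, 109]) cube([90, 20, 1366]);
translate([1638, 104, 109]) cube([90, 20, 1366]);


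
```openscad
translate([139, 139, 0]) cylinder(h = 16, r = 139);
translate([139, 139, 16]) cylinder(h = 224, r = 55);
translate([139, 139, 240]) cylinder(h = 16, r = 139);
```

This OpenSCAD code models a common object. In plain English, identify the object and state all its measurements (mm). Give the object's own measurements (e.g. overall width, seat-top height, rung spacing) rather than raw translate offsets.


A spool: two coaxial disc flanges of radius 139 mm and thickness 16 mm, joined by a core cylinder of radius 55 mm and height 224 mm. The lower flange rests on z = 0 and the three cylinders share a vertical axis.


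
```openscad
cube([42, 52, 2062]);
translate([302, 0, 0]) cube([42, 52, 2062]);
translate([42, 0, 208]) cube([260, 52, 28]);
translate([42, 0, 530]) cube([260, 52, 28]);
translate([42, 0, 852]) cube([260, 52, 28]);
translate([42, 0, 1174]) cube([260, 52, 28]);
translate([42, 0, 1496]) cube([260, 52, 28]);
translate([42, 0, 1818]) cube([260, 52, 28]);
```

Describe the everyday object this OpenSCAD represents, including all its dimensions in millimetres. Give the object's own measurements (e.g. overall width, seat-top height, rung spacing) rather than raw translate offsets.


A straight ladder. Two 42×52 mm vertical rails, 2062 mm tall, stand 344 mm apart (outside-to-outside) with their front faces coplanar on the −y side. 6 rungs, each 52 mm deep and 28 mm tall, span between the inner faces of the rails, front faces flush with the rails. The lowest rung's underside is at z = 208 mm and rungs are spaced 322 mm apart (underside to underside).


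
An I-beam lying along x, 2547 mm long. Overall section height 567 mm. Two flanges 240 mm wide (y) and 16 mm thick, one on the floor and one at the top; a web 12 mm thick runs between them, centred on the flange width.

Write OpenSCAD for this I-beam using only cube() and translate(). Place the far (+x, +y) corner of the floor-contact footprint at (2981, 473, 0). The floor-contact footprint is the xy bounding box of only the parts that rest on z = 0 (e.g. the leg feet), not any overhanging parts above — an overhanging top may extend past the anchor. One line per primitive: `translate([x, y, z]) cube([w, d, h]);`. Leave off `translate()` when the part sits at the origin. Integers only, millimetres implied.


translate([434, 233, 0]) cube([2547, 240, 16]);
translate([434, 347, 16]) cube([2547, 12, 535]);
translate([434, 233, 551]) cube([2547, 240, 16]);


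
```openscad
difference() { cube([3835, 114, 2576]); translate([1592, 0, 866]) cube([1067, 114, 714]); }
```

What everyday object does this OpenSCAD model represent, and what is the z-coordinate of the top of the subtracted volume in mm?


A wall with a window opening. The window head height is 1580 mm.

A wall with a rectangular opening subtracted — a window. Sill at z = 866, opening 714 mm tall, so the head is at 866 + 714 = 1580 mm.


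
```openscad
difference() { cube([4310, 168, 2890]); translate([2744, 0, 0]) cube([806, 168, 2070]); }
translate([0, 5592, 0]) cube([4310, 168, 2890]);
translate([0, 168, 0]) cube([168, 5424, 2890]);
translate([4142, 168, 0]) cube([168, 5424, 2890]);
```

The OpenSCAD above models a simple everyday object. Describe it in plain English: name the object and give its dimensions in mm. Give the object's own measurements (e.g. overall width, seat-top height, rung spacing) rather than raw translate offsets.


A single room: four walls, each 2890 mm tall and 168 mm thick, enclosing an outside footprint 4310×5760 mm (x × y), no floor or roof. The front and back walls (−y and +y sides) run the full x-width; the side walls fit between their inner faces. A door opening 806 mm wide and 2070 mm tall is cut through the front wall from the floor up, its −x edge 2744 mm from the wall's −x end.


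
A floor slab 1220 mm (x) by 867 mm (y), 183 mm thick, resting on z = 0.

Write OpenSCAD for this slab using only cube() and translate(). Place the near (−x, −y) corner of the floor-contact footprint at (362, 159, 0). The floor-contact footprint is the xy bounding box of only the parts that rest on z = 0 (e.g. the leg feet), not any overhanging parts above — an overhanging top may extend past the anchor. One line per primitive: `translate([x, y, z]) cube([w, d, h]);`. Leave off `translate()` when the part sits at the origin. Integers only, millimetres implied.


translate([362, 159, 0]) cube([1220, 867, 183]);


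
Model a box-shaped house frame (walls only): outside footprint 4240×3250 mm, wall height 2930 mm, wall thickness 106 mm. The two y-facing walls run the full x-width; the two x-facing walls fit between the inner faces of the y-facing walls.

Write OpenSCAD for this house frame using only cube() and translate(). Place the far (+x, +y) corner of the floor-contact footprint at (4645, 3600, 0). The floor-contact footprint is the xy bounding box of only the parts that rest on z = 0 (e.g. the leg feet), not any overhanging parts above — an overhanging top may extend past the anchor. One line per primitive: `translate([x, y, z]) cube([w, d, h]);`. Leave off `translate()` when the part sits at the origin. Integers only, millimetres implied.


translate([405, 350, 0]) cube([4240, 106, 2930]);
translate([405, 3494, 0]) cube([4240, 106, 2930]);
translate([405, 456, 0]) cube([106, 3038, 2930]);
translate([4539, 456, 0]) cube([106, 3038, 2930]);


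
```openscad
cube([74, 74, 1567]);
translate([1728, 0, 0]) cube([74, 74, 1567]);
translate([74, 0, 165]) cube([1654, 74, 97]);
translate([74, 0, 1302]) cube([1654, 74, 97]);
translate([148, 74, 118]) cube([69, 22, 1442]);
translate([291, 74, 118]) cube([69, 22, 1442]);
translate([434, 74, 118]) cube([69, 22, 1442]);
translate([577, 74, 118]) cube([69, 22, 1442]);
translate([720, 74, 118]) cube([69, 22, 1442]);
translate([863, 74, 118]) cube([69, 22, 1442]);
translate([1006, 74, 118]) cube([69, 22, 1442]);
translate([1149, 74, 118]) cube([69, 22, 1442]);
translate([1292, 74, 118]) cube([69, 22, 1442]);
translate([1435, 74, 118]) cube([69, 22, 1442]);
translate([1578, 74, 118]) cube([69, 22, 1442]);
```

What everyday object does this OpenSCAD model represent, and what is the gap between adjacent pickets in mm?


A fence section. The picket gap is 74 mm.

Two posts, two rails, 11 pickets — a fence section. Span 1654 mm holds 11 pickets of 69 mm with 12 equal gaps: ⌊(1654 − 11·69) / 12⌋ = 74 mm.


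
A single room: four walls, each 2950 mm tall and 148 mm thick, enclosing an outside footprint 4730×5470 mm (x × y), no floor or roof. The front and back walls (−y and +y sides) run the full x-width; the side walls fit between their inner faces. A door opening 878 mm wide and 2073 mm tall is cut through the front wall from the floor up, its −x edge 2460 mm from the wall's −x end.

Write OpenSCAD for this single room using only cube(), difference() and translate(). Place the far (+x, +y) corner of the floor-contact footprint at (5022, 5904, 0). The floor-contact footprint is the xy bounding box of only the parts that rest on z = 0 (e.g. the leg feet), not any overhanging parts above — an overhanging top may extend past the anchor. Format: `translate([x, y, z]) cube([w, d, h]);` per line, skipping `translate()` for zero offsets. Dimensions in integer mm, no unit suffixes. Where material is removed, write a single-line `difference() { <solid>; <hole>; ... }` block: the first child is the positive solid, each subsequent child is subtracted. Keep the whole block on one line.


difference() { translate([292, 434, 0]) cube([4730, 148, 2950]); translate([2752, 434, 0]) cube([878, 148, 2073]); }
translate([292, 5756, 0]) cube([4730, 148, 2950]);
translate([292, 582, 0]) cube([148, 5174, 2950]);
translate([4874, 582, 0]) cube([148, 5174, 2950]);


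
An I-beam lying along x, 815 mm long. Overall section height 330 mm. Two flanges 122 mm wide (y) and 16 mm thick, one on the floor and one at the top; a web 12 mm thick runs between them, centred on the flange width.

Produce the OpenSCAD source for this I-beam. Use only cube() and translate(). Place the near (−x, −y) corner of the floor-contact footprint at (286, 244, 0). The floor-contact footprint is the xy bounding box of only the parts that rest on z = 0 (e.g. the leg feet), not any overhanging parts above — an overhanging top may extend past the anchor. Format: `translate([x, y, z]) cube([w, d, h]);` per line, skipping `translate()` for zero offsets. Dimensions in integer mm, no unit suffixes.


translate([286, 244, 0]) cube([815, 122, 16]);
translate([286, 299, 16]) cube([815, 12, 298]);
translate([286, 244, 314]) cube([815, 122, 16]);


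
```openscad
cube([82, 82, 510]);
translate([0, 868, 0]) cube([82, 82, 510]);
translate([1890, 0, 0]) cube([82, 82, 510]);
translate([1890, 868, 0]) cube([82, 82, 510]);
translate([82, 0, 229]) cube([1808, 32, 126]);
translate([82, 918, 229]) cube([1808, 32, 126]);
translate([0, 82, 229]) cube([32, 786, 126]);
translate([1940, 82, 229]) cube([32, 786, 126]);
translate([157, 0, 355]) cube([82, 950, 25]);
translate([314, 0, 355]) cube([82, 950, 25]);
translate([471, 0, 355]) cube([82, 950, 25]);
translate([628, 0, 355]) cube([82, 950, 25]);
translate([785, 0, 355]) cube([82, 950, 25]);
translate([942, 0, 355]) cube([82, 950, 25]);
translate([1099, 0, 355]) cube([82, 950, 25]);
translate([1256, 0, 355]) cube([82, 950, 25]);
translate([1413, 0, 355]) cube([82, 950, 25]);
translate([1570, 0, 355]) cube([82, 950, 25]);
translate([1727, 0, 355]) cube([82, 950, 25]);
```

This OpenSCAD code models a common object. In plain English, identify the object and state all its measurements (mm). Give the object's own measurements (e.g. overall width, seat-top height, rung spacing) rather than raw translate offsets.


A bed frame 1972 mm long (x) by 950 mm wide (y). Four 82×82 mm corner posts, 510 mm tall, at the corners of the footprint. Four rails of 32 mm thickness and 126 mm height run between adjacent posts with their undersides at z = 229 mm, their outer faces flush with the outside of the frame (the two x-running rails run between the posts' inner faces; the two y-running rails run between the posts' inner faces). 11 slats, each 82 mm wide (x) and 25 mm thick, lie across the top of the two x-running rails, running the full 950 mm width of the frame in y; along x they sit between the end posts with a 75 mm gap after the −x posts and between neighbouring slats, leaving 81 mm before the +x posts.


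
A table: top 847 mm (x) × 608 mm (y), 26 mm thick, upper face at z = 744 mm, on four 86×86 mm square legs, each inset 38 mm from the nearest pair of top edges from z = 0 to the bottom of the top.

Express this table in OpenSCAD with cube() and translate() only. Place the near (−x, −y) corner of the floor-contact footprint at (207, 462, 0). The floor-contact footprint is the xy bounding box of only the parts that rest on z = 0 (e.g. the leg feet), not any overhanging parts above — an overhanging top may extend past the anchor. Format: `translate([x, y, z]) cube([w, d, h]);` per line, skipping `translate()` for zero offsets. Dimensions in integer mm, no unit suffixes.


translate([169, 424, 718]) cube([847, 608, 26]);
translate([207, 462, 0]) cube([86, 86, 718]);
translate([892, 462, 0]) cube([86, 86, 718]);
translate([207, 908, 0]) cube([86, 86, 718]);
translate([892, 908, 0]) cube([86, 86, 718]);


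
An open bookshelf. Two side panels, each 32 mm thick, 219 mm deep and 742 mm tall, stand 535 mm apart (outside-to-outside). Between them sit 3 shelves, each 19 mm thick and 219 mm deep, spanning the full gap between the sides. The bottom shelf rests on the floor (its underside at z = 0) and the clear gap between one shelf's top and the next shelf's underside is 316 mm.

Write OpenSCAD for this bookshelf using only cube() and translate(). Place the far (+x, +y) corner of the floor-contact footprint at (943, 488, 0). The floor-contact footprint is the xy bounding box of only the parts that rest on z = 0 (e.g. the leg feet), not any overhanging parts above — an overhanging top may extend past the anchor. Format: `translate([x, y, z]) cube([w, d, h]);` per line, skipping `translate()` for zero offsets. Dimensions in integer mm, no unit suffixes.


translate([408, 269, 0]) cube([32, 219, 742]);
translate([911, 269, 0]) cube([32, 219, 742]);
translate([440, 269, 0]) cube([471, 219, 19]);
translate([440, 269, 335]) cube([471, 219, 19]);
translate([440, 269, 670]) cube([471, 219, 19]);


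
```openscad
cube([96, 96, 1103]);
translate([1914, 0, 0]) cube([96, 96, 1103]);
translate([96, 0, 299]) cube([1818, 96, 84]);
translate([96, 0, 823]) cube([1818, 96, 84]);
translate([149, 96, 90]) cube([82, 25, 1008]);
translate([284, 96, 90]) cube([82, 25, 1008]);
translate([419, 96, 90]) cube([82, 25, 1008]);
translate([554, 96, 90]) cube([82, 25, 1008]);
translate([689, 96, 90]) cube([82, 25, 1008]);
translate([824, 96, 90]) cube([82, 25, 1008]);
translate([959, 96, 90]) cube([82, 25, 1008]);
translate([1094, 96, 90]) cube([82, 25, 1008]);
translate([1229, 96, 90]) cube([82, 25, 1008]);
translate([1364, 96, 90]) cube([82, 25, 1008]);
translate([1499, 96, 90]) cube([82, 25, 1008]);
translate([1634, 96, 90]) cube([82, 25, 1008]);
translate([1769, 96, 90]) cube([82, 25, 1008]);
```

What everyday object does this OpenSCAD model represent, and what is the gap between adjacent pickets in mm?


A fence section. The picket gap is 53 mm.

Two posts, two rails, 13 pickets — a fence section. Span 1818 mm holds 13 pickets of 82 mm with 14 equal gaps: ⌊(1818 − 13·82) / 14⌋ = 53 mm.


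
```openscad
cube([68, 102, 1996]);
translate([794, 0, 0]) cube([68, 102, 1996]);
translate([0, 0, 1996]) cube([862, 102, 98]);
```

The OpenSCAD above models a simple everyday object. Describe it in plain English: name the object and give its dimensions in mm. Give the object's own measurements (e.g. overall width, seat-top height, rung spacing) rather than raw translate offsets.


A door frame. The clear opening is 726 mm wide and 1996 mm high. Two 68 mm wide jambs, 102 mm deep, stand either side of the opening from the floor to the top of the opening. A 98 mm thick head sits across the top of both jambs, spanning the full outside width of the frame.


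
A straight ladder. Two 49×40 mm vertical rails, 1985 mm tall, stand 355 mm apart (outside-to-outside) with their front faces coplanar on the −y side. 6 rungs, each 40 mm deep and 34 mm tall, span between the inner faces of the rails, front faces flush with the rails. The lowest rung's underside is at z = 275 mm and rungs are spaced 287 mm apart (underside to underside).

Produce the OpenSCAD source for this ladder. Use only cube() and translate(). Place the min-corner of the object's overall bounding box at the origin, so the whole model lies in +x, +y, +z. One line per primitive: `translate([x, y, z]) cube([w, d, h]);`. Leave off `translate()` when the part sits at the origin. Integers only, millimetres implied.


cube([49, 40, 1985]);
translate([306, 0, 0]) cube([49, 40, 1985]);
translate([49, 0, 275]) cube([257, 40, 34]);
translate([49, 0, 562]) cube([257, 40, 34]);
translate([49, 0, 849]) cube([257, 40, 34]);
translate([49, 0, 1136]) cube([257, 40, 34]);
translate([49, 0, 1423]) cube([257, 40, 34]);
translate([49, 0, 1710]) cube([257, 40, 34]);


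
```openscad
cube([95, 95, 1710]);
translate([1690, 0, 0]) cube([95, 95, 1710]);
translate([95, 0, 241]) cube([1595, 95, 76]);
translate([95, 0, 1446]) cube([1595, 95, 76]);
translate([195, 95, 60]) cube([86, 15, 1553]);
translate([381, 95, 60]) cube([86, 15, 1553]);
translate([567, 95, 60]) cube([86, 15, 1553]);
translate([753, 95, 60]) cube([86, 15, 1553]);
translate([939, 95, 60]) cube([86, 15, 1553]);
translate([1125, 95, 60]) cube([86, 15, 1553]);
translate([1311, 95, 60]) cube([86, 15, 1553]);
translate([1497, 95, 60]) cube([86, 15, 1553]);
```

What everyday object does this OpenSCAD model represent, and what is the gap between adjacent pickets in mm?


A fence section. The picket gap is 100 mm.

Two posts, two rails, 8 pickets — a fence section. Span 1595 mm holds 8 pickets of 86 mm with 9 equal gaps: ⌊(1595 − 8·86) / 9⌋ = 100 mm.


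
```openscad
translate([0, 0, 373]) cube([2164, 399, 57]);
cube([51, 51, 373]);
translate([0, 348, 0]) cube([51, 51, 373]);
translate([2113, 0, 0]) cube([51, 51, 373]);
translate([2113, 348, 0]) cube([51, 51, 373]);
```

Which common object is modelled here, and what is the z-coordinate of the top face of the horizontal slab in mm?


A bench. The seat-top height is 430 mm.

A long slab on four corner posts — a bench. The slab sits at z = 373 with thickness 57, so the top is 373 + 57 = 430 mm.


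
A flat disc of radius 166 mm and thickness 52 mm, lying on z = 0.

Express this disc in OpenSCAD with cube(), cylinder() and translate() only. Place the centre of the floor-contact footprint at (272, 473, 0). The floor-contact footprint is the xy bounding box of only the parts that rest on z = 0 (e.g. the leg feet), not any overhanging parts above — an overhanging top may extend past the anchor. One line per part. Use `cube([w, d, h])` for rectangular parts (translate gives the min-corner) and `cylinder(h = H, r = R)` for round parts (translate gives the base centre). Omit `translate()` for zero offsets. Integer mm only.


translate([272, 473, 0]) cylinder(h = 52, r = 166);


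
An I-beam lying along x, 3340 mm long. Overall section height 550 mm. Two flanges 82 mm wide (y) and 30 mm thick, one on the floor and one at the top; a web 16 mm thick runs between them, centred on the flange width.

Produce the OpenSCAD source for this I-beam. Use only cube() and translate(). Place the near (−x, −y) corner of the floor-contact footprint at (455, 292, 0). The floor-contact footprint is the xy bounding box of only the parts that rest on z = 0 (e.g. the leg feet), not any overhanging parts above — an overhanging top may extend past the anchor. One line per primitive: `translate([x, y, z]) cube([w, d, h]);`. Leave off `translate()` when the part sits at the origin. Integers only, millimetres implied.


translate([455, 292, 0]) cube([3340, 82, 30]);
translate([455, 325, 30]) cube([3340, 16, 490]);
translate([455, 292, 520]) cube([3340, 82, 30]);


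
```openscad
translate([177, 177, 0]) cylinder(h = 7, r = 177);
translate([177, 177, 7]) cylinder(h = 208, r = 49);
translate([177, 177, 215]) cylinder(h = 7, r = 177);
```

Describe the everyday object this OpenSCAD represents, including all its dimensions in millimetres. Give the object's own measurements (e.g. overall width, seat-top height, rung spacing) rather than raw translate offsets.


A spool: two coaxial disc flanges of radius 177 mm and thickness 7 mm, joined by a core cylinder of radius 49 mm and height 208 mm. The lower flange rests on z = 0 and the three cylinders share a vertical axis.


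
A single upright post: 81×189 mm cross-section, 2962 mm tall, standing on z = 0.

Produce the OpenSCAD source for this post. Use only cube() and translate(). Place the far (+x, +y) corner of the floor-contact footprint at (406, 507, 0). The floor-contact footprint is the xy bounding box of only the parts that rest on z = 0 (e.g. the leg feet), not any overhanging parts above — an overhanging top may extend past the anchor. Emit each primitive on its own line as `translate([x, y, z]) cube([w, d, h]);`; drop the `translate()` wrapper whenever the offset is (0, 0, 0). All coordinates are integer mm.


translate([325, 318, 0]) cube([81, 189, 2962]);


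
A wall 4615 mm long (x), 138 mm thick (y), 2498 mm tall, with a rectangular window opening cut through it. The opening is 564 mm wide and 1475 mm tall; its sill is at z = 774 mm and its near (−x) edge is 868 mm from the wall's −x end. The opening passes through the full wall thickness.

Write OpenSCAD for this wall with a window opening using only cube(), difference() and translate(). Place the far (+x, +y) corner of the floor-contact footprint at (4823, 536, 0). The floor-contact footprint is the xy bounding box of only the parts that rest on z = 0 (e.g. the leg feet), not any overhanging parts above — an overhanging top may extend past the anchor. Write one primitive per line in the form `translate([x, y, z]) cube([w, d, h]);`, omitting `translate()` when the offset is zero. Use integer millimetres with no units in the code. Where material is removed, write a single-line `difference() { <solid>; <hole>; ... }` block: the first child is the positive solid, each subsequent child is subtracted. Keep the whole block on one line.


difference() { translate([208, 398, 0]) cube([4615, 138, 2498]); translate([1076, 398, 774]) cube([564, 138, 1475]); }


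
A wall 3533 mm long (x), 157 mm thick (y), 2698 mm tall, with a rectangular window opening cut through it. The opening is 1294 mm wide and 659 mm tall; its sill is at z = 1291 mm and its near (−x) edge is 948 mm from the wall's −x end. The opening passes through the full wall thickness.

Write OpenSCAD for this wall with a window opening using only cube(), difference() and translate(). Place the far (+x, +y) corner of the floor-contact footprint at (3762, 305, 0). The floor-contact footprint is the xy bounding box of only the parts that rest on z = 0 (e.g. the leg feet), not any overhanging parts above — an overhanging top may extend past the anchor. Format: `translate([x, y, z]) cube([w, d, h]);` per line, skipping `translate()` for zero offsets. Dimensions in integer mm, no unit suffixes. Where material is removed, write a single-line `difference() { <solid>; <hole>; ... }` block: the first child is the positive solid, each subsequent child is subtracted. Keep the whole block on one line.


difference() { translate([229, 148, 0]) cube([3533, 157, 2698]); translate([1177, 148, 1291]) cube([1294, 157, 659]); }


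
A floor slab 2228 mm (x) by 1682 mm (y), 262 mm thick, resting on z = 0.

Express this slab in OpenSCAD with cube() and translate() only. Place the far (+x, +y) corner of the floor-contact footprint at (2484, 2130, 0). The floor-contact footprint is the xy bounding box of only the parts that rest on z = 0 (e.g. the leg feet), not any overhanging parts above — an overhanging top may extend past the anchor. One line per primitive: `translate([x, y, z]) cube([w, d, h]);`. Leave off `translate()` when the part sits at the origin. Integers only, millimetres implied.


translate([256, 448, 0]) cube([2228, 1682, 262]);


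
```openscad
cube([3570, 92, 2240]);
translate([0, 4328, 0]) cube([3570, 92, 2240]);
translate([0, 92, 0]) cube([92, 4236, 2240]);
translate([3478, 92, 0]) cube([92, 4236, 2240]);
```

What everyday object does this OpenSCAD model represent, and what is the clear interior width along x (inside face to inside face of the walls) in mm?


A house (or room) frame. The interior width is 3386 mm.

Four 2240 mm walls enclosing a rectangle with no floor or roof — a room or house frame. Outside width is 3570 mm and wall thickness is 92 mm, so the interior width is 3570 − 2 × 92 = 3386 mm.


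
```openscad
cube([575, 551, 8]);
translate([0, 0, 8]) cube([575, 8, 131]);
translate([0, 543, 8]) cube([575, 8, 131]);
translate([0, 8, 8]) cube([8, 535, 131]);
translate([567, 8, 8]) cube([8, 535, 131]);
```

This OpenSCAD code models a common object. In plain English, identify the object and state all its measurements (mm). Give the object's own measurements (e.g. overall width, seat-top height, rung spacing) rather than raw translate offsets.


An open-topped rectangular box: outside dimensions 575×551×139 mm, with a uniform wall and base thickness of 8 mm. The base is a full 575×551 slab on the floor; four walls sit on top of the base. The front and back walls (the −y and +y sides) span the full width; the two side walls fit between them.


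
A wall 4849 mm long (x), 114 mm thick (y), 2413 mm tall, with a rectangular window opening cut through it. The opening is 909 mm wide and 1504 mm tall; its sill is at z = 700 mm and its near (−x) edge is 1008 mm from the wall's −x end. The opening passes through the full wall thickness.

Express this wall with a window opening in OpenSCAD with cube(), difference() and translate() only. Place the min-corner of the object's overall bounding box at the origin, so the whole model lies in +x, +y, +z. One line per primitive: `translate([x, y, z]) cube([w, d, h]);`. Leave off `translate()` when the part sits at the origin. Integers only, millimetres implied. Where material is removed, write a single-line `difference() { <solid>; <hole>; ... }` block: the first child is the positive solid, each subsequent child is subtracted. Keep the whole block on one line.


difference() { cube([4849, 114, 2413]); translate([1008, 0, 700]) cube([909, 114, 1504]); }


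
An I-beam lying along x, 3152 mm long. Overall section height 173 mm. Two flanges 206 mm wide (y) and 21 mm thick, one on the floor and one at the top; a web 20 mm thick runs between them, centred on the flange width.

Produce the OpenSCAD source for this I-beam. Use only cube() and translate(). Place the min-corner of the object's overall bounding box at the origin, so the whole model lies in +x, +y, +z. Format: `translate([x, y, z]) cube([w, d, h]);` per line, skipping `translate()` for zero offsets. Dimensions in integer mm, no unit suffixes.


cube([3152, 206, 21]);
translate([0, 93, 21]) cube([3152, 20, 131]);
translate([0, 0, 152]) cube([3152, 206, 21]);


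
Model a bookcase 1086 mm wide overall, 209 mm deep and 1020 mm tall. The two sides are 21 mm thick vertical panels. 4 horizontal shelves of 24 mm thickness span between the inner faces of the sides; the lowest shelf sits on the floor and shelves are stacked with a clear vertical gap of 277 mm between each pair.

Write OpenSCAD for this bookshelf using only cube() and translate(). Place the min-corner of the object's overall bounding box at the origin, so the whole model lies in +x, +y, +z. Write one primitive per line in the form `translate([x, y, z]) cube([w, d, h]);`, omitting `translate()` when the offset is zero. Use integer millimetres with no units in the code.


cube([21, 209, 1020]);
translate([1065, 0, 0]) cube([21, 209, 1020]);
translate([21, 0, 0]) cube([1044, 209, 24]);
translate([21, 0, 301]) cube([1044, 209, 24]);
translate([21, 0, 602]) cube([1044, 209, 24]);
translate([21, 0, 903]) cube([1044, 209, 24]);


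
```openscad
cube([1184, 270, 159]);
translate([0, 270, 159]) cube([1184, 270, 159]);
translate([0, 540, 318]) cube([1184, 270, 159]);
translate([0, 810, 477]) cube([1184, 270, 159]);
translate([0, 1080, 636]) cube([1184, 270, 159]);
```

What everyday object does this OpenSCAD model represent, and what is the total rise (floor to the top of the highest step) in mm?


A staircase. The total rise is 795 mm.

5 identical blocks, each offset up and back from the previous — a staircase. Each step is 159 mm tall and there are 5 of them, so the total rise is 5 × 159 = 795 mm.


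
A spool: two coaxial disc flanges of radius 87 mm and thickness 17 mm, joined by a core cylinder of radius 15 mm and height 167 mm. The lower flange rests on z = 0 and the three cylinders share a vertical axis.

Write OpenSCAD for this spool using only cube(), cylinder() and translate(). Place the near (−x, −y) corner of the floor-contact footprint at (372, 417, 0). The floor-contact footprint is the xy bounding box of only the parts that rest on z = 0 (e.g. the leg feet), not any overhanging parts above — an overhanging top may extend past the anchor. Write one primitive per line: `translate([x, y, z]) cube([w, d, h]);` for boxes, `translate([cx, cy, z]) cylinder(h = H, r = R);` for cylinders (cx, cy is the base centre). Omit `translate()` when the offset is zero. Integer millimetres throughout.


translate([459, 504, 0]) cylinder(h = 17, r = 87);
translate([459, 504, 17]) cylinder(h = 167, r = 15);
translate([459, 504, 184]) cylinder(h = 17, r = 87);


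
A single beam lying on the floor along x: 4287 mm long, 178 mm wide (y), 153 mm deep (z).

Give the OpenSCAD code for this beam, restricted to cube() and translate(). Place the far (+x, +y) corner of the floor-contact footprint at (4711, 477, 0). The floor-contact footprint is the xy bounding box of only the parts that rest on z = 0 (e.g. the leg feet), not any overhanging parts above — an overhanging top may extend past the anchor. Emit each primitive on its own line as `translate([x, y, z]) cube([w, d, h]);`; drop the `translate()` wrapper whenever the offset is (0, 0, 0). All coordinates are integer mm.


translate([424, 299, 0]) cube([4287, 178, 153]);


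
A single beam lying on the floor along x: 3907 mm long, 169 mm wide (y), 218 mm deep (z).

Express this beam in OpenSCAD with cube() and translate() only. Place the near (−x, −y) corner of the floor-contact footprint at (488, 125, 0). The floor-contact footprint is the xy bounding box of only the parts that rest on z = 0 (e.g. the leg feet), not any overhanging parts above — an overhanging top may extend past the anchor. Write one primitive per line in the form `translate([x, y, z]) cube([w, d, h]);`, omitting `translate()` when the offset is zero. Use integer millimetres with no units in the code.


translate([488, 125, 0]) cube([3907, 169, 218]);


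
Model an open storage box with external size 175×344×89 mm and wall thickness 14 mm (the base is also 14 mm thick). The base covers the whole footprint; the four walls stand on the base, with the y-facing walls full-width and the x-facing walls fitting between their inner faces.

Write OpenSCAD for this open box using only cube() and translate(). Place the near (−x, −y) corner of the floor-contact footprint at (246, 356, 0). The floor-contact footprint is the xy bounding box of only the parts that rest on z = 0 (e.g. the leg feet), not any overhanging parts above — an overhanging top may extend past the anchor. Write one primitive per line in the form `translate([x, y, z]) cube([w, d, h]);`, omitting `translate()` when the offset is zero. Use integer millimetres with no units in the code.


translate([246, 356, 0]) cube([175, 344, 14]);
translate([246, 356, 14]) cube([175, 14, 75]);
translate([246, 686, 14]) cube([175, 14, 75]);
translate([246, 370, 14]) cube([14, 316, 75]);
translate([407, 370, 14]) cube([14, 316, 75]);


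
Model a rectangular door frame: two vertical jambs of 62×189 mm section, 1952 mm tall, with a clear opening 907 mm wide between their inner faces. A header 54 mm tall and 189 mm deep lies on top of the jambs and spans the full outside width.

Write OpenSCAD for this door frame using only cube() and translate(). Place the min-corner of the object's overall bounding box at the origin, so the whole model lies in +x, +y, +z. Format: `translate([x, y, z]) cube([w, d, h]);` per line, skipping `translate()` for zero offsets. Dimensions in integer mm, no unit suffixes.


cube([62, 189, 1952]);
translate([969, 0, 0]) cube([62, 189, 1952]);
translate([0, 0, 1952]) cube([1031, 189, 54]);
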